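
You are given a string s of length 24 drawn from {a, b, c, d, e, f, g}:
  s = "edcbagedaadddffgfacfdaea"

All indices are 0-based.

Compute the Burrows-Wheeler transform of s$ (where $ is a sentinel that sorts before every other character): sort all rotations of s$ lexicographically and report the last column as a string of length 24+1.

rank  rotation                   last
    0  $edcbagedaadddffgfacfdaea  a
    1  a$edcbagedaadddffgfacfdae  e
    2  aadddffgfacfdaea$edcbaged  d
    3  acfdaea$edcbagedaadddffgf  f
    4  adddffgfacfdaea$edcbageda  a
    5  aea$edcbagedaadddffgfacfd  d
    6  agedaadddffgfacfdaea$edcb  b
    7  bagedaadddffgfacfdaea$edc  c
    8  cbagedaadddffgfacfdaea$ed  d
    9  cfdaea$edcbagedaadddffgfa  a
   10  daadddffgfacfdaea$edcbage  e
   11  daea$edcbagedaadddffgfacf  f
   12  dcbagedaadddffgfacfdaea$e  e
   13  dddffgfacfdaea$edcbagedaa  a
   14  ddffgfacfdaea$edcbagedaad  d
   15  dffgfacfdaea$edcbagedaadd  d
   16  ea$edcbagedaadddffgfacfda  a
   17  edaadddffgfacfdaea$edcbag  g
   18  edcbagedaadddffgfacfdaea$  $
   19  facfdaea$edcbagedaadddffg  g
   20  fdaea$edcbagedaadddffgfac  c
   21  ffgfacfdaea$edcbagedaaddd  d
   22  fgfacfdaea$edcbagedaadddf  f
   23  gedaadddffgfacfdaea$edcba  a
   24  gfacfdaea$edcbagedaadddff  f

aedfadbcdaefeaddag$gcdfaf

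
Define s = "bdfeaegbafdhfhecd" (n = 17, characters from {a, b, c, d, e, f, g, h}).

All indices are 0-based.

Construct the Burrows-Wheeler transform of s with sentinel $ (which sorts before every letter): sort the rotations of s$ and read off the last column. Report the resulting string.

debg$ecbffhaadhefd

rank  rotation            last
    0  $bdfeaegbafdhfhecd  d
    1  aegbafdhfhecd$bdfe  e
    2  afdhfhecd$bdfeaegb  b
    3  bafdhfhecd$bdfeaeg  g
    4  bdfeaegbafdhfhecd$  $
    5  cd$bdfeaegbafdhfhe  e
    6  d$bdfeaegbafdhfhec  c
    7  dfeaegbafdhfhecd$b  b
    8  dhfhecd$bdfeaegbaf  f
    9  eaegbafdhfhecd$bdf  f
   10  ecd$bdfeaegbafdhfh  h
   11  egbafdhfhecd$bdfea  a
   12  fdhfhecd$bdfeaegba  a
   13  feaegbafdhfhecd$bd  d
   14  fhecd$bdfeaegbafdh  h
   15  gbafdhfhecd$bdfeae  e
   16  hecd$bdfeaegbafdhf  f
   17  hfhecd$bdfeaegbafd  d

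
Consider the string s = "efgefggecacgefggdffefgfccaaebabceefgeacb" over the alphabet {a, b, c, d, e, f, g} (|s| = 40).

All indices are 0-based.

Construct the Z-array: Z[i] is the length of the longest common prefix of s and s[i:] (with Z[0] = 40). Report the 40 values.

[40, 0, 0, 3, 0, 0, 0, 1, 0, 0, 0, 0, 3, 0, 0, 0, 0, 0, 0, 3, 0, 0, 0, 0, 0, 0, 0, 1, 0, 0, 0, 0, 1, 4, 0, 0, 1, 0, 0, 0]

Z[0]=40
i=1: fresh scan; Z[1]=0
i=2: fresh scan; Z[2]=0
i=3: fresh scan; Z[3]=3 extend→box=[3,6)
i=4: min(r-i=2, Z[1]=0)=0; Z[4]=0
i=5: min(r-i=1, Z[2]=0)=0; Z[5]=0
i=6: fresh scan; Z[6]=0
i=7: fresh scan; Z[7]=1 extend→box=[7,8)
i=8: fresh scan; Z[8]=0
i=9: fresh scan; Z[9]=0
i=10: fresh scan; Z[10]=0
i=11: fresh scan; Z[11]=0
i=12: fresh scan; Z[12]=3 extend→box=[12,15)
i=13: min(r-i=2, Z[1]=0)=0; Z[13]=0
i=14: min(r-i=1, Z[2]=0)=0; Z[14]=0
i=15: fresh scan; Z[15]=0
i=16: fresh scan; Z[16]=0
i=17: fresh scan; Z[17]=0
i=18: fresh scan; Z[18]=0
i=19: fresh scan; Z[19]=3 extend→box=[19,22)
i=20: min(r-i=2, Z[1]=0)=0; Z[20]=0
i=21: min(r-i=1, Z[2]=0)=0; Z[21]=0
i=22: fresh scan; Z[22]=0
i=23: fresh scan; Z[23]=0
i=24: fresh scan; Z[24]=0
i=25: fresh scan; Z[25]=0
i=26: fresh scan; Z[26]=0
i=27: fresh scan; Z[27]=1 extend→box=[27,28)
i=28: fresh scan; Z[28]=0
i=29: fresh scan; Z[29]=0
i=30: fresh scan; Z[30]=0
i=31: fresh scan; Z[31]=0
i=32: fresh scan; Z[32]=1 extend→box=[32,33)
i=33: fresh scan; Z[33]=4 extend→box=[33,37)
i=34: min(r-i=3, Z[1]=0)=0; Z[34]=0
i=35: min(r-i=2, Z[2]=0)=0; Z[35]=0
i=36: min(r-i=1, Z[3]=3)=1; Z[36]=1
i=37: fresh scan; Z[37]=0
i=38: fresh scan; Z[38]=0
i=39: fresh scan; Z[39]=0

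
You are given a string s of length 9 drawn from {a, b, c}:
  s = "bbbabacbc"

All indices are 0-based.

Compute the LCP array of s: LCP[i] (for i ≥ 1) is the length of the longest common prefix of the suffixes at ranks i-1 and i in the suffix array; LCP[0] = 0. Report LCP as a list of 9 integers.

[0, 1, 0, 2, 1, 2, 1, 0, 1]

sorted suffixes:
  #0 SA[0]=3  'abacbc'
  #1 SA[1]=5  'acbc'
  #2 SA[2]=2  'babacbc'
  #3 SA[3]=4  'bacbc'
  #4 SA[4]=1  'bbabacbc'
  #5 SA[5]=0  'bbbabacbc'
  #6 SA[6]=7  'bc'
  #7 SA[7]=8  'c'
  #8 SA[8]=6  'cbc'

SA = [3, 5, 2, 4, 1, 0, 7, 8, 6]
i: (SA[i-1],SA[i]) lcp shared
  1: (3,5) 1 'a'
  2: (5,2) 0 ''
  3: (2,4) 2 'ba'
  4: (4,1) 1 'b'
  5: (1,0) 2 'bb'
  6: (0,7) 1 'b'
  7: (7,8) 0 ''
  8: (8,6) 1 'c'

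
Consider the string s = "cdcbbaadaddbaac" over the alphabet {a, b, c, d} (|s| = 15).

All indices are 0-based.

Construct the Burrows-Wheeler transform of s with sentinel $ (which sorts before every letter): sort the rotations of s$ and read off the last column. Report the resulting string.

rank  rotation          last
    0  $cdcbbaadaddbaac  c
    1  aac$cdcbbaadaddb  b
    2  aadaddbaac$cdcbb  b
    3  ac$cdcbbaadaddba  a
    4  adaddbaac$cdcbba  a
    5  addbaac$cdcbbaad  d
    6  baac$cdcbbaadadd  d
    7  baadaddbaac$cdcb  b
    8  bbaadaddbaac$cdc  c
    9  c$cdcbbaadaddbaa  a
   10  cbbaadaddbaac$cd  d
   11  cdcbbaadaddbaac$  $
   12  daddbaac$cdcbbaa  a
   13  dbaac$cdcbbaadad  d
   14  dcbbaadaddbaac$c  c
   15  ddbaac$cdcbbaada  a

cbbaaddbcad$adca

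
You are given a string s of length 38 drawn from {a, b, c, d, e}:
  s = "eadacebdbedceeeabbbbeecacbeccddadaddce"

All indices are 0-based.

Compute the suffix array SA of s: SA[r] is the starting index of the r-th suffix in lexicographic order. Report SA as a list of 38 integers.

rank | idx | suffix
   0 |  15 | abbbbeecacbeccddadaddce
   1 |  23 | acbeccddadaddce
   2 |   3 | acebdbedceeeabbbbeecacbeccddadaddce
   3 |   1 | adacebdbedceeeabbbbeecacbeccddadaddce
   4 |  31 | adaddce
   5 |  33 | addce
   6 |  16 | bbbbeecacbeccddadaddce
   7 |  17 | bbbeecacbeccddadaddce
   8 |  18 | bbeecacbeccddadaddce
   9 |   6 | bdbedceeeabbbbeecacbeccddadaddce
  10 |  25 | beccddadaddce
  11 |   8 | bedceeeabbbbeecacbeccddadaddce
  12 |  19 | beecacbeccddadaddce
  13 |  22 | cacbeccddadaddce
  14 |  24 | cbeccddadaddce
  15 |  27 | ccddadaddce
  16 |  28 | cddadaddce
  17 |  36 | ce
  18 |   4 | cebdbedceeeabbbbeecacbeccddadaddce
  19 |  11 | ceeeabbbbeecacbeccddadaddce
  20 |   2 | dacebdbedceeeabbbbeecacbeccddadaddce
  21 |  30 | dadaddce
  22 |  32 | daddce
  23 |   7 | dbedceeeabbbbeecacbeccddadaddce
  24 |  35 | dce
  25 |  10 | dceeeabbbbeecacbeccddadaddce
  26 |  29 | ddadaddce
  27 |  34 | ddce
  28 |  37 | e
  29 |  14 | eabbbbeecacbeccddadaddce
  30 |   0 | eadacebdbedceeeabbbbeecacbeccddadaddce
  31 |   5 | ebdbedceeeabbbbeecacbeccddadaddce
  32 |  21 | ecacbeccddadaddce
  33 |  26 | eccddadaddce
  34 |   9 | edceeeabbbbeecacbeccddadaddce
  35 |  13 | eeabbbbeecacbeccddadaddce
  36 |  20 | eecacbeccddadaddce
  37 |  12 | eeeabbbbeecacbeccddadaddce

[15, 23, 3, 1, 31, 33, 16, 17, 18, 6, 25, 8, 19, 22, 24, 27, 28, 36, 4, 11, 2, 30, 32, 7, 35, 10, 29, 34, 37, 14, 0, 5, 21, 26, 9, 13, 20, 12]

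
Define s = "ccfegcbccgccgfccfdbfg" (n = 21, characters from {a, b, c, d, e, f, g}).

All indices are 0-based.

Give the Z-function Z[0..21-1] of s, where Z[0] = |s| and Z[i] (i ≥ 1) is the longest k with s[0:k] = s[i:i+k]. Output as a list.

Z[0]=21
i=1: outside box; Z[1]=1 grow→box=[1,2)
i=2: outside box; Z[2]=0
i=3: outside box; Z[3]=0
i=4: outside box; Z[4]=0
i=5: outside box; Z[5]=1 grow→box=[5,6)
i=6: outside box; Z[6]=0
i=7: outside box; Z[7]=2 grow→box=[7,9)
i=8: min(r-i=1, Z[1]=1)=1; Z[8]=1
i=9: outside box; Z[9]=0
i=10: outside box; Z[10]=2 grow→box=[10,12)
i=11: min(r-i=1, Z[1]=1)=1; Z[11]=1
i=12: outside box; Z[12]=0
i=13: outside box; Z[13]=0
i=14: outside box; Z[14]=3 grow→box=[14,17)
i=15: min(r-i=2, Z[1]=1)=1; Z[15]=1
i=16: min(r-i=1, Z[2]=0)=0; Z[16]=0
i=17: outside box; Z[17]=0
i=18: outside box; Z[18]=0
i=19: outside box; Z[19]=0
i=20: outside box; Z[20]=0

[21, 1, 0, 0, 0, 1, 0, 2, 1, 0, 2, 1, 0, 0, 3, 1, 0, 0, 0, 0, 0]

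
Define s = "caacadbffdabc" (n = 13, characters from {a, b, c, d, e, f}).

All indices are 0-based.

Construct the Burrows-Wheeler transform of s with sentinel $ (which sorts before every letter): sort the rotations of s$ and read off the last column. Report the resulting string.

ccdacadb$afafb

rank  rotation        last
    0  $caacadbffdabc  c
    1  aacadbffdabc$c  c
    2  abc$caacadbffd  d
    3  acadbffdabc$ca  a
    4  adbffdabc$caac  c
    5  bc$caacadbffda  a
    6  bffdabc$caacad  d
    7  c$caacadbffdab  b
    8  caacadbffdabc$  $
    9  cadbffdabc$caa  a
   10  dabc$caacadbff  f
   11  dbffdabc$caaca  a
   12  fdabc$caacadbf  f
   13  ffdabc$caacadb  b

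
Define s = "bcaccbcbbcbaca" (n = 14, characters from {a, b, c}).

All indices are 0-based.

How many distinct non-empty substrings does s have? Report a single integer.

87

rank | idx | suffix
   0 |  13 | a
   1 |  11 | aca
   2 |   2 | accbcbbcbaca
   3 |  10 | baca
   4 |   7 | bbcbaca
   5 |   0 | bcaccbcbbcbaca
   6 |   8 | bcbaca
   7 |   5 | bcbbcbaca
   8 |  12 | ca
   9 |   1 | caccbcbbcbaca
  10 |   9 | cbaca
  11 |   6 | cbbcbaca
  12 |   4 | cbcbbcbaca
  13 |   3 | ccbcbbcbaca

SA = [13, 11, 2, 10, 7, 0, 8, 5, 12, 1, 9, 6, 4, 3]
rank  pair      lcp
   1  s[13:],s[11:]  1  'a'
   2  s[11:],s[2:]  2  'ac'
   3  s[2:],s[10:]  0  ''
   4  s[10:],s[7:]  1  'b'
   5  s[7:],s[0:]  1  'b'
   6  s[0:],s[8:]  2  'bc'
   7  s[8:],s[5:]  3  'bcb'
   8  s[5:],s[12:]  0  ''
   9  s[12:],s[1:]  2  'ca'
  10  s[1:],s[9:]  1  'c'
  11  s[9:],s[6:]  2  'cb'
  12  s[6:],s[4:]  2  'cb'
  13  s[4:],s[3:]  1  'c'

n(n+1)/2 = 14·15/2 = 105
Σ LCP = 0 + 1 + 2 + 0 + 1 + 1 + 2 + 3 + 0 + 2 + 1 + 2 + 2 + 1 = 18
distinct = 105 − 18 = 87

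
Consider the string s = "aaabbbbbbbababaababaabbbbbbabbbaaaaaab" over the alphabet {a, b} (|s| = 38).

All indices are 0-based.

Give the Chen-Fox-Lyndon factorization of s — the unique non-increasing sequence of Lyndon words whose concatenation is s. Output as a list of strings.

emit factor 1: 'aaabbbbbbbababaababaabbbbbbabbb' (i=0, period=31)
emit factor 2: 'aaaaaab' (i=31, period=7)

["aaabbbbbbbababaababaabbbbbbabbb", "aaaaaab"]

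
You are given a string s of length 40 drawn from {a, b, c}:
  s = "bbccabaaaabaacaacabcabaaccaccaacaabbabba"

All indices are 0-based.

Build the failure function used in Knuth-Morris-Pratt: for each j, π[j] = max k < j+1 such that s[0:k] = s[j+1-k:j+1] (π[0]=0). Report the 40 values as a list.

[0, 1, 0, 0, 0, 1, 0, 0, 0, 0, 1, 0, 0, 0, 0, 0, 0, 0, 1, 0, 0, 1, 0, 0, 0, 0, 0, 0, 0, 0, 0, 0, 0, 0, 1, 2, 0, 1, 2, 0]

π[0] = 0
j=1 s[j]='b': π[1]=1 (border 'b')
j=2 s[j]='c': k: 1→0; π[2]=0 (border '')
j=3 s[j]='c': π[3]=0 (border '')
j=4 s[j]='a': π[4]=0 (border '')
j=5 s[j]='b': π[5]=1 (border 'b')
j=6 s[j]='a': k: 1→0; π[6]=0 (border '')
j=7 s[j]='a': π[7]=0 (border '')
j=8 s[j]='a': π[8]=0 (border '')
j=9 s[j]='a': π[9]=0 (border '')
j=10 s[j]='b': π[10]=1 (border 'b')
j=11 s[j]='a': k: 1→0; π[11]=0 (border '')
j=12 s[j]='a': π[12]=0 (border '')
j=13 s[j]='c': π[13]=0 (border '')
j=14 s[j]='a': π[14]=0 (border '')
j=15 s[j]='a': π[15]=0 (border '')
j=16 s[j]='c': π[16]=0 (border '')
j=17 s[j]='a': π[17]=0 (border '')
j=18 s[j]='b': π[18]=1 (border 'b')
j=19 s[j]='c': k: 1→0; π[19]=0 (border '')
j=20 s[j]='a': π[20]=0 (border '')
j=21 s[j]='b': π[21]=1 (border 'b')
j=22 s[j]='a': k: 1→0; π[22]=0 (border '')
j=23 s[j]='a': π[23]=0 (border '')
j=24 s[j]='c': π[24]=0 (border '')
j=25 s[j]='c': π[25]=0 (border '')
j=26 s[j]='a': π[26]=0 (border '')
j=27 s[j]='c': π[27]=0 (border '')
j=28 s[j]='c': π[28]=0 (border '')
j=29 s[j]='a': π[29]=0 (border '')
j=30 s[j]='a': π[30]=0 (border '')
j=31 s[j]='c': π[31]=0 (border '')
j=32 s[j]='a': π[32]=0 (border '')
j=33 s[j]='a': π[33]=0 (border '')
j=34 s[j]='b': π[34]=1 (border 'b')
j=35 s[j]='b': π[35]=2 (border 'bb')
j=36 s[j]='a': k: 2→1→0; π[36]=0 (border '')
j=37 s[j]='b': π[37]=1 (border 'b')
j=38 s[j]='b': π[38]=2 (border 'bb')
j=39 s[j]='a': k: 2→1→0; π[39]=0 (border '')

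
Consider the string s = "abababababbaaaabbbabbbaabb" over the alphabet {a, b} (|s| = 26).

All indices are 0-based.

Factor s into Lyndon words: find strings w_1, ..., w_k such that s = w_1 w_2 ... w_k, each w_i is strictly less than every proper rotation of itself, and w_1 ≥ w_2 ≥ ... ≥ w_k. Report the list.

emit factor 1: 'abababababb' (i=0, period=11)
emit factor 2: 'aaaabbbabbbaabb' (i=11, period=15)

["abababababb", "aaaabbbabbbaabb"]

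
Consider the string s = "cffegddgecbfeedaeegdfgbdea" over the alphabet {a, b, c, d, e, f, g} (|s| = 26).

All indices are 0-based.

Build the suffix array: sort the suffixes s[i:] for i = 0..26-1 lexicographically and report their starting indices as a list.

rank→(start, suffix):
  0 → (25, 'a')
  1 → (15, 'aeegdfgbdea')
  2 → (22, 'bdea')
  3 → (10, 'bfeedaeegdfgbdea')
  4 → (9, 'cbfeedaeegdfgbdea')
  5 → (0, 'cffegddgecbfeedaeegdfgbdea')
  6 → (14, 'daeegdfgbdea')
  7 → (5, 'ddgecbfeedaeegdfgbdea')
  8 → (23, 'dea')
  9 → (19, 'dfgbdea')
  10 → (6, 'dgecbfeedaeegdfgbdea')
  11 → (24, 'ea')
  12 → (8, 'ecbfeedaeegdfgbdea')
  13 → (13, 'edaeegdfgbdea')
  14 → (12, 'eedaeegdfgbdea')
  15 → (16, 'eegdfgbdea')
  16 → (3, 'egddgecbfeedaeegdfgbdea')
  17 → (17, 'egdfgbdea')
  18 → (11, 'feedaeegdfgbdea')
  19 → (2, 'fegddgecbfeedaeegdfgbdea')
  20 → (1, 'ffegddgecbfeedaeegdfgbdea')
  21 → (20, 'fgbdea')
  22 → (21, 'gbdea')
  23 → (4, 'gddgecbfeedaeegdfgbdea')
  24 → (18, 'gdfgbdea')
  25 → (7, 'gecbfeedaeegdfgbdea')

[25, 15, 22, 10, 9, 0, 14, 5, 23, 19, 6, 24, 8, 13, 12, 16, 3, 17, 11, 2, 1, 20, 21, 4, 18, 7]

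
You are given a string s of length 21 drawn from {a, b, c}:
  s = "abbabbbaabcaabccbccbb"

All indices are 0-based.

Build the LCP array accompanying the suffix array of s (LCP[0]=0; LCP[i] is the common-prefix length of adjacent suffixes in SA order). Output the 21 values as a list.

[0, 4, 1, 3, 2, 3, 0, 1, 2, 1, 2, 3, 2, 1, 2, 4, 0, 1, 2, 1, 3]

rank→(start, suffix):
  0 → (7, 'aabcaabccbccbb')
  1 → (11, 'aabccbccbb')
  2 → (0, 'abbabbbaabcaabccbccbb')
  3 → (3, 'abbbaabcaabccbccbb')
  4 → (8, 'abcaabccbccbb')
  5 → (12, 'abccbccbb')
  6 → (20, 'b')
  7 → (6, 'baabcaabccbccbb')
  8 → (2, 'babbbaabcaabccbccbb')
  9 → (19, 'bb')
  10 → (5, 'bbaabcaabccbccbb')
  11 → (1, 'bbabbbaabcaabccbccbb')
  12 → (4, 'bbbaabcaabccbccbb')
  13 → (9, 'bcaabccbccbb')
  14 → (16, 'bccbb')
  15 → (13, 'bccbccbb')
  16 → (10, 'caabccbccbb')
  17 → (18, 'cbb')
  18 → (15, 'cbccbb')
  19 → (17, 'ccbb')
  20 → (14, 'ccbccbb')

SA = [7, 11, 0, 3, 8, 12, 20, 6, 2, 19, 5, 1, 4, 9, 16, 13, 10, 18, 15, 17, 14]
[i] adj suffixes → lcp
  [1] 7/11 → 4 ('aabc')
  [2] 11/0 → 1 ('a')
  [3] 0/3 → 3 ('abb')
  [4] 3/8 → 2 ('ab')
  [5] 8/12 → 3 ('abc')
  [6] 12/20 → 0 ('')
  [7] 20/6 → 1 ('b')
  [8] 6/2 → 2 ('ba')
  [9] 2/19 → 1 ('b')
  [10] 19/5 → 2 ('bb')
  [11] 5/1 → 3 ('bba')
  [12] 1/4 → 2 ('bb')
  [13] 4/9 → 1 ('b')
  [14] 9/16 → 2 ('bc')
  [15] 16/13 → 4 ('bccb')
  [16] 13/10 → 0 ('')
  [17] 10/18 → 1 ('c')
  [18] 18/15 → 2 ('cb')
  [19] 15/17 → 1 ('c')
  [20] 17/14 → 3 ('ccb')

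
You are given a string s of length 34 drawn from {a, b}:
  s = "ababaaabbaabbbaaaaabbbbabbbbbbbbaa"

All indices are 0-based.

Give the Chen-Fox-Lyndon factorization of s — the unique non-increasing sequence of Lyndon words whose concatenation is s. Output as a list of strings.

["ab", "ab", "aaabbaabbb", "aaaaabbbbabbbbbbbb", "a", "a"]

emit factor 1: 'ab' (i=0, period=2)
emit factor 2: 'ab' (i=2, period=2)
emit factor 3: 'aaabbaabbb' (i=4, period=10)
emit factor 4: 'aaaaabbbbabbbbbbbb' (i=14, period=18)
emit factor 5: 'a' (i=32, period=1)
emit factor 6: 'a' (i=33, period=1)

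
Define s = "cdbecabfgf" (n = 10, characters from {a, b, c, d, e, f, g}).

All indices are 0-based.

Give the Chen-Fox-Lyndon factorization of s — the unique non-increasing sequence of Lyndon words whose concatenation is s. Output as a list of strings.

["cd", "bec", "abfgf"]

emit factor 1: 'cd' (i=0, period=2)
emit factor 2: 'bec' (i=2, period=3)
emit factor 3: 'abfgf' (i=5, period=5)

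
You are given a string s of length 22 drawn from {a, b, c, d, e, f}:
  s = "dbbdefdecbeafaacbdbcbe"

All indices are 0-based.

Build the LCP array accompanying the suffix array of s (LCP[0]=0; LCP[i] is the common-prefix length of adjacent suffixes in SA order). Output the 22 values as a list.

[0, 1, 1, 0, 1, 1, 2, 1, 2, 0, 2, 3, 0, 2, 1, 2, 0, 1, 1, 1, 0, 1]

rank→(start, suffix):
  0 → (13, 'aacbdbcbe')
  1 → (14, 'acbdbcbe')
  2 → (11, 'afaacbdbcbe')
  3 → (1, 'bbdefdecbeafaacbdbcbe')
  4 → (18, 'bcbe')
  5 → (16, 'bdbcbe')
  6 → (2, 'bdefdecbeafaacbdbcbe')
  7 → (20, 'be')
  8 → (9, 'beafaacbdbcbe')
  9 → (15, 'cbdbcbe')
  10 → (19, 'cbe')
  11 → (8, 'cbeafaacbdbcbe')
  12 → (0, 'dbbdefdecbeafaacbdbcbe')
  13 → (17, 'dbcbe')
  14 → (6, 'decbeafaacbdbcbe')
  15 → (3, 'defdecbeafaacbdbcbe')
  16 → (21, 'e')
  17 → (10, 'eafaacbdbcbe')
  18 → (7, 'ecbeafaacbdbcbe')
  19 → (4, 'efdecbeafaacbdbcbe')
  20 → (12, 'faacbdbcbe')
  21 → (5, 'fdecbeafaacbdbcbe')

SA = [13, 14, 11, 1, 18, 16, 2, 20, 9, 15, 19, 8, 0, 17, 6, 3, 21, 10, 7, 4, 12, 5]
[i] adj suffixes → lcp
  [1] 13/14 → 1 ('a')
  [2] 14/11 → 1 ('a')
  [3] 11/1 → 0 ('')
  [4] 1/18 → 1 ('b')
  [5] 18/16 → 1 ('b')
  [6] 16/2 → 2 ('bd')
  [7] 2/20 → 1 ('b')
  [8] 20/9 → 2 ('be')
  [9] 9/15 → 0 ('')
  [10] 15/19 → 2 ('cb')
  [11] 19/8 → 3 ('cbe')
  [12] 8/0 → 0 ('')
  [13] 0/17 → 2 ('db')
  [14] 17/6 → 1 ('d')
  [15] 6/3 → 2 ('de')
  [16] 3/21 → 0 ('')
  [17] 21/10 → 1 ('e')
  [18] 10/7 → 1 ('e')
  [19] 7/4 → 1 ('e')
  [20] 4/12 → 0 ('')
  [21] 12/5 → 1 ('f')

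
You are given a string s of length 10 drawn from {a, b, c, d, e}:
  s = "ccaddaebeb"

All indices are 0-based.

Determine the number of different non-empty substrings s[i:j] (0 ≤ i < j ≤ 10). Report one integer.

rank→(start, suffix):
  0 → (2, 'addaebeb')
  1 → (5, 'aebeb')
  2 → (9, 'b')
  3 → (7, 'beb')
  4 → (1, 'caddaebeb')
  5 → (0, 'ccaddaebeb')
  6 → (4, 'daebeb')
  7 → (3, 'ddaebeb')
  8 → (8, 'eb')
  9 → (6, 'ebeb')

SA = [2, 5, 9, 7, 1, 0, 4, 3, 8, 6]
[i] adj suffixes → lcp
  [1] 2/5 → 1 ('a')
  [2] 5/9 → 0 ('')
  [3] 9/7 → 1 ('b')
  [4] 7/1 → 0 ('')
  [5] 1/0 → 1 ('c')
  [6] 0/4 → 0 ('')
  [7] 4/3 → 1 ('d')
  [8] 3/8 → 0 ('')
  [9] 8/6 → 2 ('eb')

n(n+1)/2 = 10·11/2 = 55
Σ LCP = 0 + 1 + 0 + 1 + 0 + 1 + 0 + 1 + 0 + 2 = 6
distinct = 55 − 6 = 49

49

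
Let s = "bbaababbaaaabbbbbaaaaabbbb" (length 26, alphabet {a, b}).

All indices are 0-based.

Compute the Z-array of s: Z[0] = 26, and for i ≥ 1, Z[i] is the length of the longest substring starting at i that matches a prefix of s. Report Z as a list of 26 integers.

Z[0]=26
i=1: outside box; Z[1]=1 scan→box=[1,2)
i=2: outside box; Z[2]=0
i=3: outside box; Z[3]=0
i=4: outside box; Z[4]=1 scan→box=[4,5)
i=5: outside box; Z[5]=0
i=6: outside box; Z[6]=4 scan→box=[6,10)
i=7: min(r-i=3, Z[1]=1)=1; Z[7]=1
i=8: min(r-i=2, Z[2]=0)=0; Z[8]=0
i=9: min(r-i=1, Z[3]=0)=0; Z[9]=0
i=10: outside box; Z[10]=0
i=11: outside box; Z[11]=0
i=12: outside box; Z[12]=2 scan→box=[12,14)
i=13: min(r-i=1, Z[1]=1)=1; Z[13]=2 scan→box=[13,15)
i=14: min(r-i=1, Z[1]=1)=1; Z[14]=2 scan→box=[14,16)
i=15: min(r-i=1, Z[1]=1)=1; Z[15]=4 scan→box=[15,19)
i=16: min(r-i=3, Z[1]=1)=1; Z[16]=1
i=17: min(r-i=2, Z[2]=0)=0; Z[17]=0
i=18: min(r-i=1, Z[3]=0)=0; Z[18]=0
i=19: outside box; Z[19]=0
i=20: outside box; Z[20]=0
i=21: outside box; Z[21]=0
i=22: outside box; Z[22]=2 scan→box=[22,24)
i=23: min(r-i=1, Z[1]=1)=1; Z[23]=2 scan→box=[23,25)
i=24: min(r-i=1, Z[1]=1)=1; Z[24]=2 scan→box=[24,26)
i=25: min(r-i=1, Z[1]=1)=1; Z[25]=1

[26, 1, 0, 0, 1, 0, 4, 1, 0, 0, 0, 0, 2, 2, 2, 4, 1, 0, 0, 0, 0, 0, 2, 2, 2, 1]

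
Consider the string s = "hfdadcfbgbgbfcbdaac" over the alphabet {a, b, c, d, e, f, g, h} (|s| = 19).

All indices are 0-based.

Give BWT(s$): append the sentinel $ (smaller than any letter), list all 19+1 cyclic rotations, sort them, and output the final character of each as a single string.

cdadcggfafdbfacbhbb$

rank  rotation              last
    0  $hfdadcfbgbgbfcbdaac  c
    1  aac$hfdadcfbgbgbfcbd  d
    2  ac$hfdadcfbgbgbfcbda  a
    3  adcfbgbgbfcbdaac$hfd  d
    4  bdaac$hfdadcfbgbgbfc  c
    5  bfcbdaac$hfdadcfbgbg  g
    6  bgbfcbdaac$hfdadcfbg  g
    7  bgbgbfcbdaac$hfdadcf  f
    8  c$hfdadcfbgbgbfcbdaa  a
    9  cbdaac$hfdadcfbgbgbf  f
   10  cfbgbgbfcbdaac$hfdad  d
   11  daac$hfdadcfbgbgbfcb  b
   12  dadcfbgbgbfcbdaac$hf  f
   13  dcfbgbgbfcbdaac$hfda  a
   14  fbgbgbfcbdaac$hfdadc  c
   15  fcbdaac$hfdadcfbgbgb  b
   16  fdadcfbgbgbfcbdaac$h  h
   17  gbfcbdaac$hfdadcfbgb  b
   18  gbgbfcbdaac$hfdadcfb  b
   19  hfdadcfbgbgbfcbdaac$  $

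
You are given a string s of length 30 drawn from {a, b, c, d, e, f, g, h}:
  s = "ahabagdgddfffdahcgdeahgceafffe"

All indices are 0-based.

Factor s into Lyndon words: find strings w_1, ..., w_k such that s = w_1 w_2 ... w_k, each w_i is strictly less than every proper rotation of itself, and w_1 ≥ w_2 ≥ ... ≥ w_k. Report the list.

emit factor 1: 'ah' (i=0, period=2)
emit factor 2: 'abagdgddfffdahcgdeahgceafffe' (i=2, period=28)

["ah", "abagdgddfffdahcgdeahgceafffe"]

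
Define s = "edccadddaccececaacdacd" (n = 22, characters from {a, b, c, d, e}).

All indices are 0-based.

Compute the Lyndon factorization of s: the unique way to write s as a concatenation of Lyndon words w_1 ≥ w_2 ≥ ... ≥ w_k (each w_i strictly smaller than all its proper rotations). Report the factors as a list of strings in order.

["e", "d", "c", "c", "addd", "accecec", "aacdacd"]

emit factor 1: 'e' (i=0, period=1)
emit factor 2: 'd' (i=1, period=1)
emit factor 3: 'c' (i=2, period=1)
emit factor 4: 'c' (i=3, period=1)
emit factor 5: 'addd' (i=4, period=4)
emit factor 6: 'accecec' (i=8, period=7)
emit factor 7: 'aacdacd' (i=15, period=7)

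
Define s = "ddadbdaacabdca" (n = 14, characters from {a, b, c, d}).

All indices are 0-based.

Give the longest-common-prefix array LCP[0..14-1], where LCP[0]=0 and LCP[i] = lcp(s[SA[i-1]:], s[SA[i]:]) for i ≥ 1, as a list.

[0, 1, 1, 1, 1, 0, 2, 0, 2, 0, 2, 1, 1, 1]

rank→(start, suffix):
  0 → (13, 'a')
  1 → (6, 'aacabdca')
  2 → (9, 'abdca')
  3 → (7, 'acabdca')
  4 → (2, 'adbdaacabdca')
  5 → (4, 'bdaacabdca')
  6 → (10, 'bdca')
  7 → (12, 'ca')
  8 → (8, 'cabdca')
  9 → (5, 'daacabdca')
  10 → (1, 'dadbdaacabdca')
  11 → (3, 'dbdaacabdca')
  12 → (11, 'dca')
  13 → (0, 'ddadbdaacabdca')

SA = [13, 6, 9, 7, 2, 4, 10, 12, 8, 5, 1, 3, 11, 0]
rank  pair      lcp
   1  s[13:],s[6:]  1  'a'
   2  s[6:],s[9:]  1  'a'
   3  s[9:],s[7:]  1  'a'
   4  s[7:],s[2:]  1  'a'
   5  s[2:],s[4:]  0  ''
   6  s[4:],s[10:]  2  'bd'
   7  s[10:],s[12:]  0  ''
   8  s[12:],s[8:]  2  'ca'
   9  s[8:],s[5:]  0  ''
  10  s[5:],s[1:]  2  'da'
  11  s[1:],s[3:]  1  'd'
  12  s[3:],s[11:]  1  'd'
  13  s[11:],s[0:]  1  'd'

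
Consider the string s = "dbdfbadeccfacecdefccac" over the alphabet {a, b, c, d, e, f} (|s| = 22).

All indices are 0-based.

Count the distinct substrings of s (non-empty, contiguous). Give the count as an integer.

233

sorted suffixes:
  #0 SA[0]=20  'ac'
  #1 SA[1]=11  'acecdefccac'
  #2 SA[2]=5  'adeccfacecdefccac'
  #3 SA[3]=4  'badeccfacecdefccac'
  #4 SA[4]=1  'bdfbadeccfacecdefccac'
  #5 SA[5]=21  'c'
  #6 SA[6]=19  'cac'
  #7 SA[7]=18  'ccac'
  #8 SA[8]=8  'ccfacecdefccac'
  #9 SA[9]=14  'cdefccac'
  #10 SA[10]=12  'cecdefccac'
  #11 SA[11]=9  'cfacecdefccac'
  #12 SA[12]=0  'dbdfbadeccfacecdefccac'
  #13 SA[13]=6  'deccfacecdefccac'
  #14 SA[14]=15  'defccac'
  #15 SA[15]=2  'dfbadeccfacecdefccac'
  #16 SA[16]=7  'eccfacecdefccac'
  #17 SA[17]=13  'ecdefccac'
  #18 SA[18]=16  'efccac'
  #19 SA[19]=10  'facecdefccac'
  #20 SA[20]=3  'fbadeccfacecdefccac'
  #21 SA[21]=17  'fccac'

SA = [20, 11, 5, 4, 1, 21, 19, 18, 8, 14, 12, 9, 0, 6, 15, 2, 7, 13, 16, 10, 3, 17]
rank  pair      lcp
   1  s[20:],s[11:]  2  'ac'
   2  s[11:],s[5:]  1  'a'
   3  s[5:],s[4:]  0  ''
   4  s[4:],s[1:]  1  'b'
   5  s[1:],s[21:]  0  ''
   6  s[21:],s[19:]  1  'c'
   7  s[19:],s[18:]  1  'c'
   8  s[18:],s[8:]  2  'cc'
   9  s[8:],s[14:]  1  'c'
  10  s[14:],s[12:]  1  'c'
  11  s[12:],s[9:]  1  'c'
  12  s[9:],s[0:]  0  ''
  13  s[0:],s[6:]  1  'd'
  14  s[6:],s[15:]  2  'de'
  15  s[15:],s[2:]  1  'd'
  16  s[2:],s[7:]  0  ''
  17  s[7:],s[13:]  2  'ec'
  18  s[13:],s[16:]  1  'e'
  19  s[16:],s[10:]  0  ''
  20  s[10:],s[3:]  1  'f'
  21  s[3:],s[17:]  1  'f'

n(n+1)/2 = 22·23/2 = 253
Σ LCP = 0 + 2 + 1 + 0 + 1 + 0 + 1 + 1 + 2 + 1 + 1 + 1 + 0 + 1 + 2 + 1 + 0 + 2 + 1 + 0 + 1 + 1 = 20
distinct = 253 − 20 = 233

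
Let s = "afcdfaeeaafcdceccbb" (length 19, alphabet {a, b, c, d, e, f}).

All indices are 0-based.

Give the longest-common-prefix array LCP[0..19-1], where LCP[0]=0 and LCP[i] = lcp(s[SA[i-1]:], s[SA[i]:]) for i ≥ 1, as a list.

rank→(start, suffix):
  0 → (8, 'aafcdceccbb')
  1 → (5, 'aeeaafcdceccbb')
  2 → (9, 'afcdceccbb')
  3 → (0, 'afcdfaeeaafcdceccbb')
  4 → (18, 'b')
  5 → (17, 'bb')
  6 → (16, 'cbb')
  7 → (15, 'ccbb')
  8 → (11, 'cdceccbb')
  9 → (2, 'cdfaeeaafcdceccbb')
  10 → (13, 'ceccbb')
  11 → (12, 'dceccbb')
  12 → (3, 'dfaeeaafcdceccbb')
  13 → (7, 'eaafcdceccbb')
  14 → (14, 'eccbb')
  15 → (6, 'eeaafcdceccbb')
  16 → (4, 'faeeaafcdceccbb')
  17 → (10, 'fcdceccbb')
  18 → (1, 'fcdfaeeaafcdceccbb')

SA = [8, 5, 9, 0, 18, 17, 16, 15, 11, 2, 13, 12, 3, 7, 14, 6, 4, 10, 1]
rank  pair      lcp
   1  s[8:],s[5:]  1  'a'
   2  s[5:],s[9:]  1  'a'
   3  s[9:],s[0:]  4  'afcd'
   4  s[0:],s[18:]  0  ''
   5  s[18:],s[17:]  1  'b'
   6  s[17:],s[16:]  0  ''
   7  s[16:],s[15:]  1  'c'
   8  s[15:],s[11:]  1  'c'
   9  s[11:],s[2:]  2  'cd'
  10  s[2:],s[13:]  1  'c'
  11  s[13:],s[12:]  0  ''
  12  s[12:],s[3:]  1  'd'
  13  s[3:],s[7:]  0  ''
  14  s[7:],s[14:]  1  'e'
  15  s[14:],s[6:]  1  'e'
  16  s[6:],s[4:]  0  ''
  17  s[4:],s[10:]  1  'f'
  18  s[10:],s[1:]  3  'fcd'

[0, 1, 1, 4, 0, 1, 0, 1, 1, 2, 1, 0, 1, 0, 1, 1, 0, 1, 3]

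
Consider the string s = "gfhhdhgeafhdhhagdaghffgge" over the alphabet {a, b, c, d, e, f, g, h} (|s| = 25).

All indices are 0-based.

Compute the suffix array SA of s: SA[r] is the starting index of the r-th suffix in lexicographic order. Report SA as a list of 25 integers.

[8, 14, 17, 16, 4, 11, 24, 7, 20, 21, 9, 1, 15, 23, 6, 0, 22, 18, 13, 3, 10, 19, 5, 12, 2]

rank→(start, suffix):
  0 → (8, 'afhdhhagdaghffgge')
  1 → (14, 'agdaghffgge')
  2 → (17, 'aghffgge')
  3 → (16, 'daghffgge')
  4 → (4, 'dhgeafhdhhagdaghffgge')
  5 → (11, 'dhhagdaghffgge')
  6 → (24, 'e')
  7 → (7, 'eafhdhhagdaghffgge')
  8 → (20, 'ffgge')
  9 → (21, 'fgge')
  10 → (9, 'fhdhhagdaghffgge')
  11 → (1, 'fhhdhgeafhdhhagdaghffgge')
  12 → (15, 'gdaghffgge')
  13 → (23, 'ge')
  14 → (6, 'geafhdhhagdaghffgge')
  15 → (0, 'gfhhdhgeafhdhhagdaghffgge')
  16 → (22, 'gge')
  17 → (18, 'ghffgge')
  18 → (13, 'hagdaghffgge')
  19 → (3, 'hdhgeafhdhhagdaghffgge')
  20 → (10, 'hdhhagdaghffgge')
  21 → (19, 'hffgge')
  22 → (5, 'hgeafhdhhagdaghffgge')
  23 → (12, 'hhagdaghffgge')
  24 → (2, 'hhdhgeafhdhhagdaghffgge')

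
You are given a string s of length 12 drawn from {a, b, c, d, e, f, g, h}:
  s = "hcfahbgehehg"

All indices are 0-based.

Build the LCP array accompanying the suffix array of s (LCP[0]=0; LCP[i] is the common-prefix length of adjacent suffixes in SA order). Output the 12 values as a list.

[0, 0, 0, 0, 2, 0, 0, 1, 0, 1, 1, 1]

rank→(start, suffix):
  0 → (3, 'ahbgehehg')
  1 → (5, 'bgehehg')
  2 → (1, 'cfahbgehehg')
  3 → (7, 'ehehg')
  4 → (9, 'ehg')
  5 → (2, 'fahbgehehg')
  6 → (11, 'g')
  7 → (6, 'gehehg')
  8 → (4, 'hbgehehg')
  9 → (0, 'hcfahbgehehg')
  10 → (8, 'hehg')
  11 → (10, 'hg')

SA = [3, 5, 1, 7, 9, 2, 11, 6, 4, 0, 8, 10]
i: (SA[i-1],SA[i]) lcp shared
  1: (3,5) 0 ''
  2: (5,1) 0 ''
  3: (1,7) 0 ''
  4: (7,9) 2 'eh'
  5: (9,2) 0 ''
  6: (2,11) 0 ''
  7: (11,6) 1 'g'
  8: (6,4) 0 ''
  9: (4,0) 1 'h'
  10: (0,8) 1 'h'
  11: (8,10) 1 'h'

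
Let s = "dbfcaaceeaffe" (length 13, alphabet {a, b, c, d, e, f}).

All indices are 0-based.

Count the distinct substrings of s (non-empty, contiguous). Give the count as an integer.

84

rank | idx | suffix
   0 |   4 | aaceeaffe
   1 |   5 | aceeaffe
   2 |   9 | affe
   3 |   1 | bfcaaceeaffe
   4 |   3 | caaceeaffe
   5 |   6 | ceeaffe
   6 |   0 | dbfcaaceeaffe
   7 |  12 | e
   8 |   8 | eaffe
   9 |   7 | eeaffe
  10 |   2 | fcaaceeaffe
  11 |  11 | fe
  12 |  10 | ffe

SA = [4, 5, 9, 1, 3, 6, 0, 12, 8, 7, 2, 11, 10]
[i] adj suffixes → lcp
  [1] 4/5 → 1 ('a')
  [2] 5/9 → 1 ('a')
  [3] 9/1 → 0 ('')
  [4] 1/3 → 0 ('')
  [5] 3/6 → 1 ('c')
  [6] 6/0 → 0 ('')
  [7] 0/12 → 0 ('')
  [8] 12/8 → 1 ('e')
  [9] 8/7 → 1 ('e')
  [10] 7/2 → 0 ('')
  [11] 2/11 → 1 ('f')
  [12] 11/10 → 1 ('f')

n(n+1)/2 = 13·14/2 = 91
Σ LCP = 0 + 1 + 1 + 0 + 0 + 1 + 0 + 0 + 1 + 1 + 0 + 1 + 1 = 7
distinct = 91 − 7 = 84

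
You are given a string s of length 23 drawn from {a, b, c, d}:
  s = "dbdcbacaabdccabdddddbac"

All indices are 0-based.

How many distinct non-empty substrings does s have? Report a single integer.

240

sorted suffixes:
  #0 SA[0]=7  'aabdccabdddddbac'
  #1 SA[1]=8  'abdccabdddddbac'
  #2 SA[2]=13  'abdddddbac'
  #3 SA[3]=21  'ac'
  #4 SA[4]=5  'acaabdccabdddddbac'
  #5 SA[5]=20  'bac'
  #6 SA[6]=4  'bacaabdccabdddddbac'
  #7 SA[7]=1  'bdcbacaabdccabdddddbac'
  #8 SA[8]=9  'bdccabdddddbac'
  #9 SA[9]=14  'bdddddbac'
  #10 SA[10]=22  'c'
  #11 SA[11]=6  'caabdccabdddddbac'
  #12 SA[12]=12  'cabdddddbac'
  #13 SA[13]=3  'cbacaabdccabdddddbac'
  #14 SA[14]=11  'ccabdddddbac'
  #15 SA[15]=19  'dbac'
  #16 SA[16]=0  'dbdcbacaabdccabdddddbac'
  #17 SA[17]=2  'dcbacaabdccabdddddbac'
  #18 SA[18]=10  'dccabdddddbac'
  #19 SA[19]=18  'ddbac'
  #20 SA[20]=17  'dddbac'
  #21 SA[21]=16  'ddddbac'
  #22 SA[22]=15  'dddddbac'

SA = [7, 8, 13, 21, 5, 20, 4, 1, 9, 14, 22, 6, 12, 3, 11, 19, 0, 2, 10, 18, 17, 16, 15]
rank  pair      lcp
   1  s[7:],s[8:]  1  'a'
   2  s[8:],s[13:]  3  'abd'
   3  s[13:],s[21:]  1  'a'
   4  s[21:],s[5:]  2  'ac'
   5  s[5:],s[20:]  0  ''
   6  s[20:],s[4:]  3  'bac'
   7  s[4:],s[1:]  1  'b'
   8  s[1:],s[9:]  3  'bdc'
   9  s[9:],s[14:]  2  'bd'
  10  s[14:],s[22:]  0  ''
  11  s[22:],s[6:]  1  'c'
  12  s[6:],s[12:]  2  'ca'
  13  s[12:],s[3:]  1  'c'
  14  s[3:],s[11:]  1  'c'
  15  s[11:],s[19:]  0  ''
  16  s[19:],s[0:]  2  'db'
  17  s[0:],s[2:]  1  'd'
  18  s[2:],s[10:]  2  'dc'
  19  s[10:],s[18:]  1  'd'
  20  s[18:],s[17:]  2  'dd'
  21  s[17:],s[16:]  3  'ddd'
  22  s[16:],s[15:]  4  'dddd'

n(n+1)/2 = 23·24/2 = 276
Σ LCP = 0 + 1 + 3 + 1 + 2 + 0 + 3 + 1 + 3 + 2 + 0 + 1 + 2 + 1 + 1 + 0 + 2 + 1 + 2 + 1 + 2 + 3 + 4 = 36
distinct = 276 − 36 = 240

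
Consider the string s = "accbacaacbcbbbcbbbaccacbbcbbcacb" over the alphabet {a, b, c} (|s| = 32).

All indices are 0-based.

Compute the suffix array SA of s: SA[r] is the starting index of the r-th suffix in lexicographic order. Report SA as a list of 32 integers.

[6, 4, 29, 21, 7, 18, 0, 31, 3, 17, 16, 15, 11, 26, 12, 23, 27, 13, 9, 24, 5, 28, 20, 30, 2, 14, 10, 25, 22, 8, 19, 1]

rank | idx | suffix
   0 |   6 | aacbcbbbcbbbaccacbbcbbcacb
   1 |   4 | acaacbcbbbcbbbaccacbbcbbcacb
   2 |  29 | acb
   3 |  21 | acbbcbbcacb
   4 |   7 | acbcbbbcbbbaccacbbcbbcacb
   5 |  18 | accacbbcbbcacb
   6 |   0 | accbacaacbcbbbcbbbaccacbbcbbcacb
   7 |  31 | b
   8 |   3 | bacaacbcbbbcbbbaccacbbcbbcacb
   9 |  17 | baccacbbcbbcacb
  10 |  16 | bbaccacbbcbbcacb
  11 |  15 | bbbaccacbbcbbcacb
  12 |  11 | bbbcbbbaccacbbcbbcacb
  13 |  26 | bbcacb
  14 |  12 | bbcbbbaccacbbcbbcacb
  15 |  23 | bbcbbcacb
  16 |  27 | bcacb
  17 |  13 | bcbbbaccacbbcbbcacb
  18 |   9 | bcbbbcbbbaccacbbcbbcacb
  19 |  24 | bcbbcacb
  20 |   5 | caacbcbbbcbbbaccacbbcbbcacb
  21 |  28 | cacb
  22 |  20 | cacbbcbbcacb
  23 |  30 | cb
  24 |   2 | cbacaacbcbbbcbbbaccacbbcbbcacb
  25 |  14 | cbbbaccacbbcbbcacb
  26 |  10 | cbbbcbbbaccacbbcbbcacb
  27 |  25 | cbbcacb
  28 |  22 | cbbcbbcacb
  29 |   8 | cbcbbbcbbbaccacbbcbbcacb
  30 |  19 | ccacbbcbbcacb
  31 |   1 | ccbacaacbcbbbcbbbaccacbbcbbcacb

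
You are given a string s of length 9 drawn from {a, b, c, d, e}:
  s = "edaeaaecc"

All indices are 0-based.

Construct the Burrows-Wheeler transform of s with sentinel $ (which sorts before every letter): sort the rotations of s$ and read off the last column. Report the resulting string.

cedaceeaa$

rank  rotation    last
    0  $edaeaaecc  c
    1  aaecc$edae  e
    2  aeaaecc$ed  d
    3  aecc$edaea  a
    4  c$edaeaaec  c
    5  cc$edaeaae  e
    6  daeaaecc$e  e
    7  eaaecc$eda  a
    8  ecc$edaeaa  a
    9  edaeaaecc$  $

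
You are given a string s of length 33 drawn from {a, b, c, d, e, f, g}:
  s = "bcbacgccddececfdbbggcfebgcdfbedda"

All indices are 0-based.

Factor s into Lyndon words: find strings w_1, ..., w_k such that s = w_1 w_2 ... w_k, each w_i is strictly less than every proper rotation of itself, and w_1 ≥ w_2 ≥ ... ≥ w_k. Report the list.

["bc", "b", "acgccddececfdbbggcfebgcdfbedd", "a"]

emit factor 1: 'bc' (i=0, period=2)
emit factor 2: 'b' (i=2, period=1)
emit factor 3: 'acgccddececfdbbggcfebgcdfbedd' (i=3, period=29)
emit factor 4: 'a' (i=32, period=1)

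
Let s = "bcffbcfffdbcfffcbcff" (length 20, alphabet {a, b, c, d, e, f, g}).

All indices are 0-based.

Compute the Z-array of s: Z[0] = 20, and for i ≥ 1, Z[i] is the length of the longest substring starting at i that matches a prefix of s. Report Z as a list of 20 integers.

[20, 0, 0, 0, 4, 0, 0, 0, 0, 0, 4, 0, 0, 0, 0, 0, 4, 0, 0, 0]

Z[0]=20
i=1: i≥r, start 0; Z[1]=0
i=2: i≥r, start 0; Z[2]=0
i=3: i≥r, start 0; Z[3]=0
i=4: i≥r, start 0; Z[4]=4 extend→box=[4,8)
i=5: min(r-i=3, Z[1]=0)=0; Z[5]=0
i=6: min(r-i=2, Z[2]=0)=0; Z[6]=0
i=7: min(r-i=1, Z[3]=0)=0; Z[7]=0
i=8: i≥r, start 0; Z[8]=0
i=9: i≥r, start 0; Z[9]=0
i=10: i≥r, start 0; Z[10]=4 extend→box=[10,14)
i=11: min(r-i=3, Z[1]=0)=0; Z[11]=0
i=12: min(r-i=2, Z[2]=0)=0; Z[12]=0
i=13: min(r-i=1, Z[3]=0)=0; Z[13]=0
i=14: i≥r, start 0; Z[14]=0
i=15: i≥r, start 0; Z[15]=0
i=16: i≥r, start 0; Z[16]=4 extend→box=[16,20)
i=17: min(r-i=3, Z[1]=0)=0; Z[17]=0
i=18: min(r-i=2, Z[2]=0)=0; Z[18]=0
i=19: min(r-i=1, Z[3]=0)=0; Z[19]=0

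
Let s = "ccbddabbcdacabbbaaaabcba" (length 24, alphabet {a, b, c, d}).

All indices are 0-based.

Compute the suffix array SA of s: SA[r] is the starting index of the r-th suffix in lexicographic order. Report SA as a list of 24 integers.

[23, 16, 17, 18, 12, 5, 19, 10, 22, 15, 14, 13, 6, 20, 7, 2, 11, 21, 1, 0, 8, 4, 9, 3]

sorted suffixes:
  #0 SA[0]=23  'a'
  #1 SA[1]=16  'aaaabcba'
  #2 SA[2]=17  'aaabcba'
  #3 SA[3]=18  'aabcba'
  #4 SA[4]=12  'abbbaaaabcba'
  #5 SA[5]=5  'abbcdacabbbaaaabcba'
  #6 SA[6]=19  'abcba'
  #7 SA[7]=10  'acabbbaaaabcba'
  #8 SA[8]=22  'ba'
  #9 SA[9]=15  'baaaabcba'
  #10 SA[10]=14  'bbaaaabcba'
  #11 SA[11]=13  'bbbaaaabcba'
  #12 SA[12]=6  'bbcdacabbbaaaabcba'
  #13 SA[13]=20  'bcba'
  #14 SA[14]=7  'bcdacabbbaaaabcba'
  #15 SA[15]=2  'bddabbcdacabbbaaaabcba'
  #16 SA[16]=11  'cabbbaaaabcba'
  #17 SA[17]=21  'cba'
  #18 SA[18]=1  'cbddabbcdacabbbaaaabcba'
  #19 SA[19]=0  'ccbddabbcdacabbbaaaabcba'
  #20 SA[20]=8  'cdacabbbaaaabcba'
  #21 SA[21]=4  'dabbcdacabbbaaaabcba'
  #22 SA[22]=9  'dacabbbaaaabcba'
  #23 SA[23]=3  'ddabbcdacabbbaaaabcba'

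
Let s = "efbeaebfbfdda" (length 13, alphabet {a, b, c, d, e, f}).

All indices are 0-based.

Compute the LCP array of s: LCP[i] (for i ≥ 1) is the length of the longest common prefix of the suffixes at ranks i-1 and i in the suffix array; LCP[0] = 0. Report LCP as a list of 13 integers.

rank→(start, suffix):
  0 → (12, 'a')
  1 → (4, 'aebfbfdda')
  2 → (2, 'beaebfbfdda')
  3 → (6, 'bfbfdda')
  4 → (8, 'bfdda')
  5 → (11, 'da')
  6 → (10, 'dda')
  7 → (3, 'eaebfbfdda')
  8 → (5, 'ebfbfdda')
  9 → (0, 'efbeaebfbfdda')
  10 → (1, 'fbeaebfbfdda')
  11 → (7, 'fbfdda')
  12 → (9, 'fdda')

SA = [12, 4, 2, 6, 8, 11, 10, 3, 5, 0, 1, 7, 9]
i: (SA[i-1],SA[i]) lcp shared
  1: (12,4) 1 'a'
  2: (4,2) 0 ''
  3: (2,6) 1 'b'
  4: (6,8) 2 'bf'
  5: (8,11) 0 ''
  6: (11,10) 1 'd'
  7: (10,3) 0 ''
  8: (3,5) 1 'e'
  9: (5,0) 1 'e'
  10: (0,1) 0 ''
  11: (1,7) 2 'fb'
  12: (7,9) 1 'f'

[0, 1, 0, 1, 2, 0, 1, 0, 1, 1, 0, 2, 1]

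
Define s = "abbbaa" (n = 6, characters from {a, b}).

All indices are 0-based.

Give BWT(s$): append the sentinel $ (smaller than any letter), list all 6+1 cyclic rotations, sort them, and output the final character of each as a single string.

rank  rotation last
    0  $abbbaa  a
    1  a$abbba  a
    2  aa$abbb  b
    3  abbbaa$  $
    4  baa$abb  b
    5  bbaa$ab  b
    6  bbbaa$a  a

aab$bba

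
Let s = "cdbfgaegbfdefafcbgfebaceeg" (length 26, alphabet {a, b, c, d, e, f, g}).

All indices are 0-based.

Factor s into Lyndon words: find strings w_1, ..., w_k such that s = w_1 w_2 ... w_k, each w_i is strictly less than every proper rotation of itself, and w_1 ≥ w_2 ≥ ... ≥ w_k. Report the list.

emit factor 1: 'cd' (i=0, period=2)
emit factor 2: 'bfg' (i=2, period=3)
emit factor 3: 'aegbfdefafcbgfeb' (i=5, period=16)
emit factor 4: 'aceeg' (i=21, period=5)

["cd", "bfg", "aegbfdefafcbgfeb", "aceeg"]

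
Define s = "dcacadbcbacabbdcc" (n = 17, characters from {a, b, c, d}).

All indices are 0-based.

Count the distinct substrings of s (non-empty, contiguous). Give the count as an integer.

135

rank | idx | suffix
   0 |  11 | abbdcc
   1 |   9 | acabbdcc
   2 |   2 | acadbcbacabbdcc
   3 |   4 | adbcbacabbdcc
   4 |   8 | bacabbdcc
   5 |  12 | bbdcc
   6 |   6 | bcbacabbdcc
   7 |  13 | bdcc
   8 |  16 | c
   9 |  10 | cabbdcc
  10 |   1 | cacadbcbacabbdcc
  11 |   3 | cadbcbacabbdcc
  12 |   7 | cbacabbdcc
  13 |  15 | cc
  14 |   5 | dbcbacabbdcc
  15 |   0 | dcacadbcbacabbdcc
  16 |  14 | dcc

SA = [11, 9, 2, 4, 8, 12, 6, 13, 16, 10, 1, 3, 7, 15, 5, 0, 14]
i: (SA[i-1],SA[i]) lcp shared
  1: (11,9) 1 'a'
  2: (9,2) 3 'aca'
  3: (2,4) 1 'a'
  4: (4,8) 0 ''
  5: (8,12) 1 'b'
  6: (12,6) 1 'b'
  7: (6,13) 1 'b'
  8: (13,16) 0 ''
  9: (16,10) 1 'c'
  10: (10,1) 2 'ca'
  11: (1,3) 2 'ca'
  12: (3,7) 1 'c'
  13: (7,15) 1 'c'
  14: (15,5) 0 ''
  15: (5,0) 1 'd'
  16: (0,14) 2 'dc'

n(n+1)/2 = 17·18/2 = 153
Σ LCP = 0 + 1 + 3 + 1 + 0 + 1 + 1 + 1 + 0 + 1 + 2 + 2 + 1 + 1 + 0 + 1 + 2 = 18
distinct = 153 − 18 = 135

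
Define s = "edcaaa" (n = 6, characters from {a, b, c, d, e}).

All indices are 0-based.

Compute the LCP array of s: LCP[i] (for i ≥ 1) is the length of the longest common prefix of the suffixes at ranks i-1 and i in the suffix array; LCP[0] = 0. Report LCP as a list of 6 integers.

sorted suffixes:
  #0 SA[0]=5  'a'
  #1 SA[1]=4  'aa'
  #2 SA[2]=3  'aaa'
  #3 SA[3]=2  'caaa'
  #4 SA[4]=1  'dcaaa'
  #5 SA[5]=0  'edcaaa'

SA = [5, 4, 3, 2, 1, 0]
rank  pair      lcp
   1  s[5:],s[4:]  1  'a'
   2  s[4:],s[3:]  2  'aa'
   3  s[3:],s[2:]  0  ''
   4  s[2:],s[1:]  0  ''
   5  s[1:],s[0:]  0  ''

[0, 1, 2, 0, 0, 0]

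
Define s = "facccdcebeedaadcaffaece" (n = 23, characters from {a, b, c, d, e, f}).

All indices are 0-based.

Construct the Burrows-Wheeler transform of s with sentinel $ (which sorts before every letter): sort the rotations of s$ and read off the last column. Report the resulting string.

edfafcedaccedeacccaeb$fa

rank  rotation                  last
    0  $facccdcebeedaadcaffaece  e
    1  aadcaffaece$facccdcebeed  d
    2  acccdcebeedaadcaffaece$f  f
    3  adcaffaece$facccdcebeeda  a
    4  aece$facccdcebeedaadcaff  f
    5  affaece$facccdcebeedaadc  c
    6  beedaadcaffaece$facccdce  e
    7  caffaece$facccdcebeedaad  d
    8  cccdcebeedaadcaffaece$fa  a
    9  ccdcebeedaadcaffaece$fac  c
   10  cdcebeedaadcaffaece$facc  c
   11  ce$facccdcebeedaadcaffae  e
   12  cebeedaadcaffaece$facccd  d
   13  daadcaffaece$facccdcebee  e
   14  dcaffaece$facccdcebeedaa  a
   15  dcebeedaadcaffaece$faccc  c
   16  e$facccdcebeedaadcaffaec  c
   17  ebeedaadcaffaece$facccdc  c
   18  ece$facccdcebeedaadcaffa  a
   19  edaadcaffaece$facccdcebe  e
   20  eedaadcaffaece$facccdceb  b
   21  facccdcebeedaadcaffaece$  $
   22  faece$facccdcebeedaadcaf  f
   23  ffaece$facccdcebeedaadca  a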